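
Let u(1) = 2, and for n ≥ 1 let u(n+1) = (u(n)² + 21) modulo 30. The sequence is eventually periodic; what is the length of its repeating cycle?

Listing terms: u(1) = 2, u(2) = 25, u(3) = 16, u(4) = 7, u(5) = 10, u(6) = 1, u(7) = 22, u(8) = 25.
Since u(8) = u(2) = 25, the sequence is eventually periodic: after a pre-period of length 1 it cycles with period 6.

6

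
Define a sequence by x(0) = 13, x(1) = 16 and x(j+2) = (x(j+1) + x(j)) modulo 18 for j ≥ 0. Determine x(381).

Computing terms: x(0) = 13,  x(1) = 16,  x(2) = 11,  x(3) = 9,  x(4) = 2,  x(5) = 11,  x(6) = 13,  x(7) = 6,  x(8) = 1,  x(9) = 7,  x(10) = 8,  x(11) = 15,  x(12) = 5,  x(13) = 2,  x(14) = 7,  x(15) = 9,  x(16) = 16,  x(17) = 7,  x(18) = 5,  x(19) = 12,  x(20) = 17,  x(21) = 11,  x(22) = 10,  x(23) = 3,  x(24) = 13,  x(25) = 16.
The sequence repeats with period 24.
So x(381) = x(0 + ((381-0) mod 24)) = x(21) = 11.

11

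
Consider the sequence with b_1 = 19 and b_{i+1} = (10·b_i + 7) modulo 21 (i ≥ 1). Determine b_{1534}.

16

Computing terms: b_1 = 19; b_2 = 8; b_3 = 3; b_4 = 16; b_5 = 20; b_6 = 18; b_7 = 19.
Since b_7 = b_1 = 19, the sequence is periodic with period 6.
(1534 - 1) mod 6 = 3, so b_{1534} = b_4 = 16.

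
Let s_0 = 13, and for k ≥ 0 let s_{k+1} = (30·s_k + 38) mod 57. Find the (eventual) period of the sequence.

3

s_0 = 13,  s_1 = 29,  s_2 = 53,  s_3 = 32,  s_4 = 29.
Since s_4 = s_1 = 29, the sequence is eventually periodic: after a pre-period of length 1 it cycles with period 3.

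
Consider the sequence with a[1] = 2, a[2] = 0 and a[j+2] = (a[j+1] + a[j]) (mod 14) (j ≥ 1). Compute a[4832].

12

Computing terms: a[1] = 2; a[2] = 0; a[3] = 2; a[4] = 2; a[5] = 4; a[6] = 6; a[7] = 10; a[8] = 2; a[9] = 12; a[10] = 0; a[11] = 12; a[12] = 12; a[13] = 10; a[14] = 8; a[15] = 4; a[16] = 12; a[17] = 2; a[18] = 0.
The sequence repeats with period 16.
So a[4832] = a[1 + ((4832-1) mod 16)] = a[16] = 12.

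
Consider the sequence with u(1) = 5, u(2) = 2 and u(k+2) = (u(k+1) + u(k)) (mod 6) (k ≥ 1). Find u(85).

We have u(1) = 5,  u(2) = 2,  u(3) = 1,  u(4) = 3,  u(5) = 4,  u(6) = 1,  u(7) = 5,  u(8) = 0,  u(9) = 5,  u(10) = 5,  u(11) = 4,  u(12) = 3,  u(13) = 1,  u(14) = 4,  u(15) = 5,  u(16) = 3,  u(17) = 2,  u(18) = 5,  u(19) = 1,  u(20) = 0,  u(21) = 1,  u(22) = 1,  u(23) = 2,  u(24) = 3,  u(25) = 5,  u(26) = 2.
The sequence repeats with period 24.
So u(85) = u(1 + ((85-1) mod 24)) = u(13) = 1.

1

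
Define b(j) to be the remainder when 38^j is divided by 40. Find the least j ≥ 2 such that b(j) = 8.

b(1) = 38,  b(2) = 4,  b(3) = 32,  b(4) = 16,  b(5) = 8,  b(6) = 24,  b(7) = 32.
Since b(7) = b(3) = 32, the sequence is eventually periodic: after a pre-period of length 2 it cycles with period 4.
The value 8 first appears (with j ≥ 2) at b(5).

5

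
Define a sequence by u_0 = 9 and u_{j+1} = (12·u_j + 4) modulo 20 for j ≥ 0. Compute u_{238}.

8

We have u_0 = 9; u_1 = 12; u_2 = 8; u_3 = 0; u_4 = 4; u_5 = 12.
Since u_5 = u_1 = 12, the sequence is eventually periodic: after a pre-period of length 1 it cycles with period 4.
For j ≥ 1, u_j depends only on (j - 1) mod 4. (238 - 1) mod 4 = 1, so u_{238} = u_2 = 8.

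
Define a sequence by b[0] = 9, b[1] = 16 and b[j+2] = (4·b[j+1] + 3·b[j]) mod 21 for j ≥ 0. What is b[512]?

b[0] = 9,  b[1] = 16,  b[2] = 7,  b[3] = 13,  b[4] = 10,  b[5] = 16,  b[6] = 10,  b[7] = 4,  b[8] = 4,  b[9] = 7,  b[10] = 19,  b[11] = 13,  b[12] = 4,  b[13] = 13,  b[14] = 1,  b[15] = 1,  b[16] = 7,  b[17] = 10,  b[18] = 19,  b[19] = 1,  b[20] = 19,  b[21] = 16,  b[22] = 16,  b[23] = 7.
Since (b[22], b[23]) = (b[1], b[2]) = (16, 7) (two consecutive terms determine the rest), the sequence is eventually periodic: after a pre-period of length 1 it cycles with period 21.
For j ≥ 1, b[j] depends only on (j - 1) mod 21. (512 - 1) mod 21 = 7, so b[512] = b[8] = 4.

4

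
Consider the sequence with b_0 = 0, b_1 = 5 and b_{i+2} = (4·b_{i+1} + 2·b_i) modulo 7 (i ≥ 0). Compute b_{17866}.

2

We have b_0 = 0; b_1 = 5; b_2 = 6; b_3 = 6; b_4 = 1; b_5 = 2; b_6 = 3; b_7 = 2; b_8 = 0; b_9 = 4; b_{10} = 2; b_{11} = 2; b_{12} = 5; b_{13} = 3; b_{14} = 1; b_{15} = 3; b_{16} = 0; b_{17} = 6; b_{18} = 3; b_{19} = 3; b_{20} = 4; b_{21} = 1; b_{22} = 5; b_{23} = 1; b_{24} = 0; b_{25} = 2; b_{26} = 1; b_{27} = 1; b_{28} = 6; b_{29} = 5; b_{30} = 4; b_{31} = 5; b_{32} = 0; b_{33} = 3; b_{34} = 5; b_{35} = 5; b_{36} = 2; b_{37} = 4; b_{38} = 6; b_{39} = 4; b_{40} = 0; b_{41} = 1; b_{42} = 4; b_{43} = 4; b_{44} = 3; b_{45} = 6; b_{46} = 2; b_{47} = 6; b_{48} = 0; b_{49} = 5.
The sequence repeats with period 48.
(17866 - 0) mod 48 = 10, so b_{17866} = b_{10} = 2.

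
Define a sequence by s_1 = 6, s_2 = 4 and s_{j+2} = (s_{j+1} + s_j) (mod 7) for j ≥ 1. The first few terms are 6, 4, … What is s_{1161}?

1

We have s_1 = 6,  s_2 = 4,  s_3 = 3,  s_4 = 0,  s_5 = 3,  s_6 = 3,  s_7 = 6,  s_8 = 2,  s_9 = 1,  s_{10} = 3,  s_{11} = 4,  s_{12} = 0,  s_{13} = 4,  s_{14} = 4,  s_{15} = 1,  s_{16} = 5,  s_{17} = 6,  s_{18} = 4.
The sequence repeats with period 16.
(1161 - 1) mod 16 = 8, so s_{1161} = s_9 = 1.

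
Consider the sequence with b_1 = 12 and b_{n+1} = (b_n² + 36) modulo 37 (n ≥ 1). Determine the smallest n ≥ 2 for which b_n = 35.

Listing terms: b_1 = 12; b_2 = 32; b_3 = 24; b_4 = 20; b_5 = 29; b_6 = 26; b_7 = 9; b_8 = 6; b_9 = 35; b_{10} = 3; b_{11} = 8; b_{12} = 26.
Since b_{12} = b_6 = 26, the sequence is eventually periodic: after a pre-period of length 5 it cycles with period 6.
The value 35 first appears (with n ≥ 2) at b_9.

9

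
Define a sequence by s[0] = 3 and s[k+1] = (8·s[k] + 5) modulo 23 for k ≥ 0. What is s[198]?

3

Listing terms: s[0] = 3,  s[1] = 6,  s[2] = 7,  s[3] = 15,  s[4] = 10,  s[5] = 16,  s[6] = 18,  s[7] = 11,  s[8] = 1,  s[9] = 13,  s[10] = 17,  s[11] = 3.
The sequence repeats with period 11.
(198 - 0) mod 11 = 0, so s[198] = s[0] = 3.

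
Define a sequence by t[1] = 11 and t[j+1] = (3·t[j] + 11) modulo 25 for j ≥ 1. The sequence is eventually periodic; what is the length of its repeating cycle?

20

Listing terms: t[1] = 11,  t[2] = 19,  t[3] = 18,  t[4] = 15,  t[5] = 6,  t[6] = 4,  t[7] = 23,  t[8] = 5,  t[9] = 1,  t[10] = 14,  t[11] = 3,  t[12] = 20,  t[13] = 21,  t[14] = 24,  t[15] = 8,  t[16] = 10,  t[17] = 16,  t[18] = 9,  t[19] = 13,  t[20] = 0,  t[21] = 11.
The sequence repeats with period 20.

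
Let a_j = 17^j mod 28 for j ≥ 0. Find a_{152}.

9

a_0 = 1; a_1 = 17; a_2 = 9; a_3 = 13; a_4 = 25; a_5 = 5; a_6 = 1.
Since a_6 = a_0 = 1, the sequence is periodic with period 6.
(152 - 0) mod 6 = 2, so a_{152} = a_2 = 9.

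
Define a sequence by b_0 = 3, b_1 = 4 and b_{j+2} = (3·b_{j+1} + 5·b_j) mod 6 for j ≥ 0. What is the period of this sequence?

12

We have b_0 = 3, b_1 = 4, b_2 = 3, b_3 = 5, b_4 = 0, b_5 = 1, b_6 = 3, b_7 = 2, b_8 = 3, b_9 = 1, b_{10} = 0, b_{11} = 5, b_{12} = 3, b_{13} = 4.
The sequence repeats with period 12.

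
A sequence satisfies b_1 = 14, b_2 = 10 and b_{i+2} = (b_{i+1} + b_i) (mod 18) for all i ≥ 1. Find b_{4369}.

14

b_1 = 14, b_2 = 10, b_3 = 6, b_4 = 16, b_5 = 4, b_6 = 2, b_7 = 6, b_8 = 8, b_9 = 14, b_{10} = 4, b_{11} = 0, b_{12} = 4, b_{13} = 4, b_{14} = 8, b_{15} = 12, b_{16} = 2, b_{17} = 14, b_{18} = 16, b_{19} = 12, b_{20} = 10, b_{21} = 4, b_{22} = 14, b_{23} = 0, b_{24} = 14, b_{25} = 14, b_{26} = 10.
Since (b_{25}, b_{26}) = (b_1, b_2) = (14, 10) (two consecutive terms determine the rest), the sequence is periodic with period 24.
So b_{4369} = b_{1 + ((4369-1) mod 24)} = b_1 = 14.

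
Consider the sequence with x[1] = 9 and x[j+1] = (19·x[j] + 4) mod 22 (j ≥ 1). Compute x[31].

Computing terms: x[1] = 9; x[2] = 21; x[3] = 7; x[4] = 5; x[5] = 11; x[6] = 15; x[7] = 3; x[8] = 17; x[9] = 19; x[10] = 13; x[11] = 9.
Since x[11] = x[1] = 9, the sequence is periodic with period 10.
(31 - 1) mod 10 = 0, so x[31] = x[1] = 9.

9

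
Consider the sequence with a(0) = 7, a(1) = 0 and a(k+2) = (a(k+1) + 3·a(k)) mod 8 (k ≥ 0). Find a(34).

a(0) = 7,  a(1) = 0,  a(2) = 5,  a(3) = 5,  a(4) = 4,  a(5) = 3,  a(6) = 7,  a(7) = 0.
The sequence repeats with period 6.
So a(34) = a(0 + ((34-0) mod 6)) = a(4) = 4.

4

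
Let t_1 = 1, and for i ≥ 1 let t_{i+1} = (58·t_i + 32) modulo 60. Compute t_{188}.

48

We have t_1 = 1; t_2 = 30; t_3 = 32; t_4 = 28; t_5 = 36; t_6 = 20; t_7 = 52; t_8 = 48; t_9 = 56; t_{10} = 40; t_{11} = 12; t_{12} = 8; t_{13} = 16; t_{14} = 0; t_{15} = 32.
Since t_{15} = t_3 = 32, the sequence is eventually periodic: after a pre-period of length 2 it cycles with period 12.
For i ≥ 3, t_i depends only on (i - 3) mod 12. (188 - 3) mod 12 = 5, so t_{188} = t_8 = 48.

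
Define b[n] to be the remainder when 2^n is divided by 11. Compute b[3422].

4

Computing terms: b[1] = 2; b[2] = 4; b[3] = 8; b[4] = 5; b[5] = 10; b[6] = 9; b[7] = 7; b[8] = 3; b[9] = 6; b[10] = 1; b[11] = 2.
Since b[11] = b[1] = 2, the sequence is periodic with period 10.
So b[3422] = b[1 + ((3422-1) mod 10)] = b[2] = 4.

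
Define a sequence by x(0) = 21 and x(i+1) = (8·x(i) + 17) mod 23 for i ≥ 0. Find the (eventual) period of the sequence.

11

Listing terms: x(0) = 21, x(1) = 1, x(2) = 2, x(3) = 10, x(4) = 5, x(5) = 11, x(6) = 13, x(7) = 6, x(8) = 19, x(9) = 8, x(10) = 12, x(11) = 21.
The sequence repeats with period 11.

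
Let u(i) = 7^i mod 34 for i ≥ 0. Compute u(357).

11

u(0) = 1; u(1) = 7; u(2) = 15; u(3) = 3; u(4) = 21; u(5) = 11; u(6) = 9; u(7) = 29; u(8) = 33; u(9) = 27; u(10) = 19; u(11) = 31; u(12) = 13; u(13) = 23; u(14) = 25; u(15) = 5; u(16) = 1.
The sequence repeats with period 16.
So u(357) = u(0 + ((357-0) mod 16)) = u(5) = 11.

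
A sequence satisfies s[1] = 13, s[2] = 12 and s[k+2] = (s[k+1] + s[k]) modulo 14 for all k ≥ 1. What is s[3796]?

We have s[1] = 13,  s[2] = 12,  s[3] = 11,  s[4] = 9,  s[5] = 6,  s[6] = 1,  s[7] = 7,  s[8] = 8,  s[9] = 1,  s[10] = 9,  s[11] = 10,  s[12] = 5,  s[13] = 1,  s[14] = 6,  s[15] = 7,  s[16] = 13,  s[17] = 6,  s[18] = 5,  s[19] = 11,  s[20] = 2,  s[21] = 13,  s[22] = 1,  s[23] = 0,  s[24] = 1,  s[25] = 1,  s[26] = 2,  s[27] = 3,  s[28] = 5,  s[29] = 8,  s[30] = 13,  s[31] = 7,  s[32] = 6,  s[33] = 13,  s[34] = 5,  s[35] = 4,  s[36] = 9,  s[37] = 13,  s[38] = 8,  s[39] = 7,  s[40] = 1,  s[41] = 8,  s[42] = 9,  s[43] = 3,  s[44] = 12,  s[45] = 1,  s[46] = 13,  s[47] = 0,  s[48] = 13,  s[49] = 13,  s[50] = 12.
Since (s[49], s[50]) = (s[1], s[2]) = (13, 12) (two consecutive terms determine the rest), the sequence is periodic with period 48.
So s[3796] = s[1 + ((3796-1) mod 48)] = s[4] = 9.

9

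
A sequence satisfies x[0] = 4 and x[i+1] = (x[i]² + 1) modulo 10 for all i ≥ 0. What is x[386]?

Listing terms: x[0] = 4; x[1] = 7; x[2] = 0; x[3] = 1; x[4] = 2; x[5] = 5; x[6] = 6; x[7] = 7.
Since x[7] = x[1] = 7, the sequence is eventually periodic: after a pre-period of length 1 it cycles with period 6.
For i ≥ 1, x[i] depends only on (i - 1) mod 6. (386 - 1) mod 6 = 1, so x[386] = x[2] = 0.

0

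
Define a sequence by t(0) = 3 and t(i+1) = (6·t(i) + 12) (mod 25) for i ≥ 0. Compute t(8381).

15

Listing terms: t(0) = 3; t(1) = 5; t(2) = 17; t(3) = 14; t(4) = 21; t(5) = 13; t(6) = 15; t(7) = 2; t(8) = 24; t(9) = 6; t(10) = 23; t(11) = 0; t(12) = 12; t(13) = 9; t(14) = 16; t(15) = 8; t(16) = 10; t(17) = 22; t(18) = 19; t(19) = 1; t(20) = 18; t(21) = 20; t(22) = 7; t(23) = 4; t(24) = 11; t(25) = 3.
The sequence repeats with period 25.
So t(8381) = t(0 + ((8381-0) mod 25)) = t(6) = 15.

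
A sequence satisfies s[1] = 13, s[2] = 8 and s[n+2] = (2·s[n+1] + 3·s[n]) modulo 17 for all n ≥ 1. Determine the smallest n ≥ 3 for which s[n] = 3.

11

Computing terms: s[1] = 13, s[2] = 8, s[3] = 4, s[4] = 15, s[5] = 8, s[6] = 10, s[7] = 10, s[8] = 16, s[9] = 11, s[10] = 2, s[11] = 3, s[12] = 12, s[13] = 16, s[14] = 0, s[15] = 14, s[16] = 11, s[17] = 13, s[18] = 8.
Since (s[17], s[18]) = (s[1], s[2]) = (13, 8) (two consecutive terms determine the rest), the sequence is periodic with period 16.
The value 3 first appears (with n ≥ 3) at s[11].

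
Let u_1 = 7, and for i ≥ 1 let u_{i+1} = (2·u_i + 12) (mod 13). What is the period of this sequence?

12

u_1 = 7, u_2 = 0, u_3 = 12, u_4 = 10, u_5 = 6, u_6 = 11, u_7 = 8, u_8 = 2, u_9 = 3, u_{10} = 5, u_{11} = 9, u_{12} = 4, u_{13} = 7.
The sequence repeats with period 12.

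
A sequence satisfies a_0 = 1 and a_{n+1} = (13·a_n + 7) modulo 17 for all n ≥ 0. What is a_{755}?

10

Listing terms: a_0 = 1; a_1 = 3; a_2 = 12; a_3 = 10; a_4 = 1.
Since a_4 = a_0 = 1, the sequence is periodic with period 4.
(755 - 0) mod 4 = 3, so a_{755} = a_3 = 10.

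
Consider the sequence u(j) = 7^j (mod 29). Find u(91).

1

We have u(0) = 1; u(1) = 7; u(2) = 20; u(3) = 24; u(4) = 23; u(5) = 16; u(6) = 25; u(7) = 1.
The sequence repeats with period 7.
So u(91) = u(0 + ((91-0) mod 7)) = u(0) = 1.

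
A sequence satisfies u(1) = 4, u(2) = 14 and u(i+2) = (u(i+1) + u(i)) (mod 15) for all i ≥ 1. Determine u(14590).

10

We have u(1) = 4; u(2) = 14; u(3) = 3; u(4) = 2; u(5) = 5; u(6) = 7; u(7) = 12; u(8) = 4; u(9) = 1; u(10) = 5; u(11) = 6; u(12) = 11; u(13) = 2; u(14) = 13; u(15) = 0; u(16) = 13; u(17) = 13; u(18) = 11; u(19) = 9; u(20) = 5; u(21) = 14; u(22) = 4; u(23) = 3; u(24) = 7; u(25) = 10; u(26) = 2; u(27) = 12; u(28) = 14; u(29) = 11; u(30) = 10; u(31) = 6; u(32) = 1; u(33) = 7; u(34) = 8; u(35) = 0; u(36) = 8; u(37) = 8; u(38) = 1; u(39) = 9; u(40) = 10; u(41) = 4; u(42) = 14.
The sequence repeats with period 40.
So u(14590) = u(1 + ((14590-1) mod 40)) = u(30) = 10.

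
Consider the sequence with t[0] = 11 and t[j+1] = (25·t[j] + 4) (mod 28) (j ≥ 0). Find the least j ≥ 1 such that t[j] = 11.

3

We have t[0] = 11, t[1] = 27, t[2] = 7, t[3] = 11.
Since t[3] = t[0] = 11, the sequence is periodic with period 3.
The value 11 next appears (with j ≥ 1) at t[3].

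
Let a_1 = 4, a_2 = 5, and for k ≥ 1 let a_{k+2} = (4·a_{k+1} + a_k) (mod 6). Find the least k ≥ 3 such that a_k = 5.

4

We have a_1 = 4; a_2 = 5; a_3 = 0; a_4 = 5; a_5 = 2; a_6 = 1; a_7 = 0; a_8 = 1; a_9 = 4; a_{10} = 5.
The sequence repeats with period 8.
The value 5 first appears (with k ≥ 3) at a_4.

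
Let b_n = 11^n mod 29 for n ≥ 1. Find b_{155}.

Computing terms: b_1 = 11,  b_2 = 5,  b_3 = 26,  b_4 = 25,  b_5 = 14,  b_6 = 9,  b_7 = 12,  b_8 = 16,  b_9 = 2,  b_{10} = 22,  b_{11} = 10,  b_{12} = 23,  b_{13} = 21,  b_{14} = 28,  b_{15} = 18,  b_{16} = 24,  b_{17} = 3,  b_{18} = 4,  b_{19} = 15,  b_{20} = 20,  b_{21} = 17,  b_{22} = 13,  b_{23} = 27,  b_{24} = 7,  b_{25} = 19,  b_{26} = 6,  b_{27} = 8,  b_{28} = 1,  b_{29} = 11.
The sequence repeats with period 28.
So b_{155} = b_{1 + ((155-1) mod 28)} = b_{15} = 18.

18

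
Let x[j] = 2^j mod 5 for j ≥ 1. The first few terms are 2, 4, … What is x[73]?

We have x[1] = 2, x[2] = 4, x[3] = 3, x[4] = 1, x[5] = 2.
The sequence repeats with period 4.
So x[73] = x[1 + ((73-1) mod 4)] = x[1] = 2.

2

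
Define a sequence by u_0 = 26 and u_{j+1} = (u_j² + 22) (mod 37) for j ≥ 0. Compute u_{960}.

11

Listing terms: u_0 = 26; u_1 = 32; u_2 = 10; u_3 = 11; u_4 = 32.
Since u_4 = u_1 = 32, the sequence is eventually periodic: after a pre-period of length 1 it cycles with period 3.
For j ≥ 1, u_j depends only on (j - 1) mod 3. (960 - 1) mod 3 = 2, so u_{960} = u_3 = 11.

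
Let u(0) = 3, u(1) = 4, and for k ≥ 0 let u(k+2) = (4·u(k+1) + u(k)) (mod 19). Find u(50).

0

Listing terms: u(0) = 3; u(1) = 4; u(2) = 0; u(3) = 4; u(4) = 16; u(5) = 11; u(6) = 3; u(7) = 4.
The sequence repeats with period 6.
So u(50) = u(0 + ((50-0) mod 6)) = u(2) = 0.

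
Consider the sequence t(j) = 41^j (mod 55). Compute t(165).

Listing terms: t(1) = 41; t(2) = 31; t(3) = 6; t(4) = 26; t(5) = 21; t(6) = 36; t(7) = 46; t(8) = 16; t(9) = 51; t(10) = 1; t(11) = 41.
Since t(11) = t(1) = 41, the sequence is periodic with period 10.
So t(165) = t(1 + ((165-1) mod 10)) = t(5) = 21.

21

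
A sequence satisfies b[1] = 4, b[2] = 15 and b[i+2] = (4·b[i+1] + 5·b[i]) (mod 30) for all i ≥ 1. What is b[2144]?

b[1] = 4, b[2] = 15, b[3] = 20, b[4] = 5, b[5] = 0, b[6] = 25, b[7] = 10, b[8] = 15, b[9] = 20.
Since (b[8], b[9]) = (b[2], b[3]) = (15, 20) (two consecutive terms determine the rest), the sequence is eventually periodic: after a pre-period of length 1 it cycles with period 6.
For i ≥ 2, b[i] depends only on (i - 2) mod 6. (2144 - 2) mod 6 = 0, so b[2144] = b[2] = 15.

15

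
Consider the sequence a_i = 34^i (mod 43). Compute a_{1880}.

40

Listing terms: a_1 = 34, a_2 = 38, a_3 = 2, a_4 = 25, a_5 = 33, a_6 = 4, a_7 = 7, a_8 = 23, a_9 = 8, a_{10} = 14, a_{11} = 3, a_{12} = 16, a_{13} = 28, a_{14} = 6, a_{15} = 32, a_{16} = 13, a_{17} = 12, a_{18} = 21, a_{19} = 26, a_{20} = 24, a_{21} = 42, a_{22} = 9, a_{23} = 5, a_{24} = 41, a_{25} = 18, a_{26} = 10, a_{27} = 39, a_{28} = 36, a_{29} = 20, a_{30} = 35, a_{31} = 29, a_{32} = 40, a_{33} = 27, a_{34} = 15, a_{35} = 37, a_{36} = 11, a_{37} = 30, a_{38} = 31, a_{39} = 22, a_{40} = 17, a_{41} = 19, a_{42} = 1, a_{43} = 34.
Since a_{43} = a_1 = 34, the sequence is periodic with period 42.
(1880 - 1) mod 42 = 31, so a_{1880} = a_{32} = 40.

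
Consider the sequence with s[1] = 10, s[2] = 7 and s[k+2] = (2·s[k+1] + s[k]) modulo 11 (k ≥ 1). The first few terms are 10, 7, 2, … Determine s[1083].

s[1] = 10; s[2] = 7; s[3] = 2; s[4] = 0; s[5] = 2; s[6] = 4; s[7] = 10; s[8] = 2; s[9] = 3; s[10] = 8; s[11] = 8; s[12] = 2; s[13] = 1; s[14] = 4; s[15] = 9; s[16] = 0; s[17] = 9; s[18] = 7; s[19] = 1; s[20] = 9; s[21] = 8; s[22] = 3; s[23] = 3; s[24] = 9; s[25] = 10; s[26] = 7.
Since (s[25], s[26]) = (s[1], s[2]) = (10, 7) (two consecutive terms determine the rest), the sequence is periodic with period 24.
(1083 - 1) mod 24 = 2, so s[1083] = s[3] = 2.

2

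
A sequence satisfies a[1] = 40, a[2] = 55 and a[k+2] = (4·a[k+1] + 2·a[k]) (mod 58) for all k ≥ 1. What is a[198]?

26

Listing terms: a[1] = 40,  a[2] = 55,  a[3] = 10,  a[4] = 34,  a[5] = 40,  a[6] = 54,  a[7] = 6,  a[8] = 16,  a[9] = 18,  a[10] = 46,  a[11] = 46,  a[12] = 44,  a[13] = 36,  a[14] = 0,  a[15] = 14,  a[16] = 56,  a[17] = 20,  a[18] = 18,  a[19] = 54,  a[20] = 20,  a[21] = 14,  a[22] = 38,  a[23] = 6,  a[24] = 42,  a[25] = 6,  a[26] = 50,  a[27] = 38,  a[28] = 20,  a[29] = 40,  a[30] = 26,  a[31] = 10,  a[32] = 34.
Since (a[31], a[32]) = (a[3], a[4]) = (10, 34) (two consecutive terms determine the rest), the sequence is eventually periodic: after a pre-period of length 2 it cycles with period 28.
For k ≥ 3, a[k] depends only on (k - 3) mod 28. (198 - 3) mod 28 = 27, so a[198] = a[30] = 26.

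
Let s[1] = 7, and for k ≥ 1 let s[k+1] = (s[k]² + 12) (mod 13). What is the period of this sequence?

s[1] = 7; s[2] = 9; s[3] = 2; s[4] = 3; s[5] = 8; s[6] = 11; s[7] = 3.
Since s[7] = s[4] = 3, the sequence is eventually periodic: after a pre-period of length 3 it cycles with period 3.

3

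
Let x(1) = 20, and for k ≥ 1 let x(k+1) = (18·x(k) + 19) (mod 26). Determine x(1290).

x(1) = 20; x(2) = 15; x(3) = 3; x(4) = 21; x(5) = 7; x(6) = 15.
Since x(6) = x(2) = 15, the sequence is eventually periodic: after a pre-period of length 1 it cycles with period 4.
For k ≥ 2, x(k) depends only on (k - 2) mod 4. (1290 - 2) mod 4 = 0, so x(1290) = x(2) = 15.

15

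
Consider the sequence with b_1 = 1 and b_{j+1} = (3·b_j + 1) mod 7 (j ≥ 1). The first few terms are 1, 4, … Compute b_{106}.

We have b_1 = 1, b_2 = 4, b_3 = 6, b_4 = 5, b_5 = 2, b_6 = 0, b_7 = 1.
The sequence repeats with period 6.
(106 - 1) mod 6 = 3, so b_{106} = b_4 = 5.

5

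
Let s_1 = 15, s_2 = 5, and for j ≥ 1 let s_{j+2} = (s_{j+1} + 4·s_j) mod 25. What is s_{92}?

5

We have s_1 = 15, s_2 = 5, s_3 = 15, s_4 = 10, s_5 = 20, s_6 = 10, s_7 = 15, s_8 = 5.
Since (s_7, s_8) = (s_1, s_2) = (15, 5) (two consecutive terms determine the rest), the sequence is periodic with period 6.
So s_{92} = s_{1 + ((92-1) mod 6)} = s_2 = 5.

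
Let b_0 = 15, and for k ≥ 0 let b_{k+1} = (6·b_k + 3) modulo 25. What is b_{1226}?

18

Computing terms: b_0 = 15,  b_1 = 18,  b_2 = 11,  b_3 = 19,  b_4 = 17,  b_5 = 5,  b_6 = 8,  b_7 = 1,  b_8 = 9,  b_9 = 7,  b_{10} = 20,  b_{11} = 23,  b_{12} = 16,  b_{13} = 24,  b_{14} = 22,  b_{15} = 10,  b_{16} = 13,  b_{17} = 6,  b_{18} = 14,  b_{19} = 12,  b_{20} = 0,  b_{21} = 3,  b_{22} = 21,  b_{23} = 4,  b_{24} = 2,  b_{25} = 15.
The sequence repeats with period 25.
(1226 - 0) mod 25 = 1, so b_{1226} = b_1 = 18.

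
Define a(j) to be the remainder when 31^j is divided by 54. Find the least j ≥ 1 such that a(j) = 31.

1

a(0) = 1; a(1) = 31; a(2) = 43; a(3) = 37; a(4) = 13; a(5) = 25; a(6) = 19; a(7) = 49; a(8) = 7; a(9) = 1.
Since a(9) = a(0) = 1, the sequence is periodic with period 9.
The value 31 first appears (with j ≥ 1) at a(1).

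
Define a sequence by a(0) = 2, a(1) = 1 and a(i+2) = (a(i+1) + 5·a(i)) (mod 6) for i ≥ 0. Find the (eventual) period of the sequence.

6

Listing terms: a(0) = 2, a(1) = 1, a(2) = 5, a(3) = 4, a(4) = 5, a(5) = 1, a(6) = 2, a(7) = 1.
The sequence repeats with period 6.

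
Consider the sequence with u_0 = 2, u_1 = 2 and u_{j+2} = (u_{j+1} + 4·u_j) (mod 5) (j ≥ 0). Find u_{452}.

0

Computing terms: u_0 = 2; u_1 = 2; u_2 = 0; u_3 = 3; u_4 = 3; u_5 = 0; u_6 = 2; u_7 = 2.
The sequence repeats with period 6.
(452 - 0) mod 6 = 2, so u_{452} = u_2 = 0.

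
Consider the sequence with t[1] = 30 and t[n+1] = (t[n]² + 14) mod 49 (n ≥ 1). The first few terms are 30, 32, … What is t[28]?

t[1] = 30,  t[2] = 32,  t[3] = 9,  t[4] = 46,  t[5] = 23,  t[6] = 4,  t[7] = 30.
Since t[7] = t[1] = 30, the sequence is periodic with period 6.
So t[28] = t[1 + ((28-1) mod 6)] = t[4] = 46.

46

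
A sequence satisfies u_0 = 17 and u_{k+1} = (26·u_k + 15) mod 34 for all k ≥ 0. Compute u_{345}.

u_0 = 17,  u_1 = 15,  u_2 = 31,  u_3 = 5,  u_4 = 9,  u_5 = 11,  u_6 = 29,  u_7 = 21,  u_8 = 17.
The sequence repeats with period 8.
(345 - 0) mod 8 = 1, so u_{345} = u_1 = 15.

15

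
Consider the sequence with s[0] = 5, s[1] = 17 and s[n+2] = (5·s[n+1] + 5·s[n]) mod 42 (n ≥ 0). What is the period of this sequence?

24

Listing terms: s[0] = 5; s[1] = 17; s[2] = 26; s[3] = 5; s[4] = 29; s[5] = 2; s[6] = 29; s[7] = 29; s[8] = 38; s[9] = 41; s[10] = 17; s[11] = 38; s[12] = 23; s[13] = 11; s[14] = 2; s[15] = 23; s[16] = 41; s[17] = 26; s[18] = 41; s[19] = 41; s[20] = 32; s[21] = 29; s[22] = 11; s[23] = 32; s[24] = 5; s[25] = 17.
Since (s[24], s[25]) = (s[0], s[1]) = (5, 17) (two consecutive terms determine the rest), the sequence is periodic with period 24.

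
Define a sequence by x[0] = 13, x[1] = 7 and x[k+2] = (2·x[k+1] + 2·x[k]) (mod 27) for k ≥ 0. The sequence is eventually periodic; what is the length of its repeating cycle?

x[0] = 13; x[1] = 7; x[2] = 13; x[3] = 13; x[4] = 25; x[5] = 22; x[6] = 13; x[7] = 16; x[8] = 4; x[9] = 13; x[10] = 7.
The sequence repeats with period 9.

9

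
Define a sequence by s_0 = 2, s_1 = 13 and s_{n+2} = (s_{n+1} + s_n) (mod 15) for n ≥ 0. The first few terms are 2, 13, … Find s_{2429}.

14

Computing terms: s_0 = 2; s_1 = 13; s_2 = 0; s_3 = 13; s_4 = 13; s_5 = 11; s_6 = 9; s_7 = 5; s_8 = 14; s_9 = 4; s_{10} = 3; s_{11} = 7; s_{12} = 10; s_{13} = 2; s_{14} = 12; s_{15} = 14; s_{16} = 11; s_{17} = 10; s_{18} = 6; s_{19} = 1; s_{20} = 7; s_{21} = 8; s_{22} = 0; s_{23} = 8; s_{24} = 8; s_{25} = 1; s_{26} = 9; s_{27} = 10; s_{28} = 4; s_{29} = 14; s_{30} = 3; s_{31} = 2; s_{32} = 5; s_{33} = 7; s_{34} = 12; s_{35} = 4; s_{36} = 1; s_{37} = 5; s_{38} = 6; s_{39} = 11; s_{40} = 2; s_{41} = 13.
Since (s_{40}, s_{41}) = (s_0, s_1) = (2, 13) (two consecutive terms determine the rest), the sequence is periodic with period 40.
(2429 - 0) mod 40 = 29, so s_{2429} = s_{29} = 14.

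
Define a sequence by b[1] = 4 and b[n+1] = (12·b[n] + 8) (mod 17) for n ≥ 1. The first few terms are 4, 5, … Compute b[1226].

9

Listing terms: b[1] = 4, b[2] = 5, b[3] = 0, b[4] = 8, b[5] = 2, b[6] = 15, b[7] = 1, b[8] = 3, b[9] = 10, b[10] = 9, b[11] = 14, b[12] = 6, b[13] = 12, b[14] = 16, b[15] = 13, b[16] = 11, b[17] = 4.
The sequence repeats with period 16.
So b[1226] = b[1 + ((1226-1) mod 16)] = b[10] = 9.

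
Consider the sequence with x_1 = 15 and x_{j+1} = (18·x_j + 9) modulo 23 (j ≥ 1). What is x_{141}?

22

Listing terms: x_1 = 15,  x_2 = 3,  x_3 = 17,  x_4 = 16,  x_5 = 21,  x_6 = 19,  x_7 = 6,  x_8 = 2,  x_9 = 22,  x_{10} = 14,  x_{11} = 8,  x_{12} = 15.
Since x_{12} = x_1 = 15, the sequence is periodic with period 11.
(141 - 1) mod 11 = 8, so x_{141} = x_9 = 22.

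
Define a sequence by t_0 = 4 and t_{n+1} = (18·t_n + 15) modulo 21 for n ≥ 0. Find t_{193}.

3

Computing terms: t_0 = 4, t_1 = 3, t_2 = 6, t_3 = 18, t_4 = 3.
Since t_4 = t_1 = 3, the sequence is eventually periodic: after a pre-period of length 1 it cycles with period 3.
For n ≥ 1, t_n depends only on (n - 1) mod 3. (193 - 1) mod 3 = 0, so t_{193} = t_1 = 3.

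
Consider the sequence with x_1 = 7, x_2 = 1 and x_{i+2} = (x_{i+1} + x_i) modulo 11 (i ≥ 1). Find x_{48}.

We have x_1 = 7,  x_2 = 1,  x_3 = 8,  x_4 = 9,  x_5 = 6,  x_6 = 4,  x_7 = 10,  x_8 = 3,  x_9 = 2,  x_{10} = 5,  x_{11} = 7,  x_{12} = 1.
The sequence repeats with period 10.
(48 - 1) mod 10 = 7, so x_{48} = x_8 = 3.

3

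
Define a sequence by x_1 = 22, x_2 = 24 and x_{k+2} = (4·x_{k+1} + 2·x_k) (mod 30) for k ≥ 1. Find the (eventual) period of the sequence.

12

Listing terms: x_1 = 22; x_2 = 24; x_3 = 20; x_4 = 8; x_5 = 12; x_6 = 4; x_7 = 10; x_8 = 18; x_9 = 2; x_{10} = 14; x_{11} = 0; x_{12} = 28; x_{13} = 22; x_{14} = 24.
The sequence repeats with period 12.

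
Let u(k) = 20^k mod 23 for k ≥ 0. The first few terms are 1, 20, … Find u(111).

20

We have u(0) = 1, u(1) = 20, u(2) = 9, u(3) = 19, u(4) = 12, u(5) = 10, u(6) = 16, u(7) = 21, u(8) = 6, u(9) = 5, u(10) = 8, u(11) = 22, u(12) = 3, u(13) = 14, u(14) = 4, u(15) = 11, u(16) = 13, u(17) = 7, u(18) = 2, u(19) = 17, u(20) = 18, u(21) = 15, u(22) = 1.
Since u(22) = u(0) = 1, the sequence is periodic with period 22.
So u(111) = u(0 + ((111-0) mod 22)) = u(1) = 20.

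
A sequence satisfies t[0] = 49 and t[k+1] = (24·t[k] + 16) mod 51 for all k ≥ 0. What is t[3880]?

We have t[0] = 49,  t[1] = 19,  t[2] = 13,  t[3] = 22,  t[4] = 34,  t[5] = 16,  t[6] = 43,  t[7] = 28,  t[8] = 25,  t[9] = 4,  t[10] = 10,  t[11] = 1,  t[12] = 40,  t[13] = 7,  t[14] = 31,  t[15] = 46,  t[16] = 49.
The sequence repeats with period 16.
(3880 - 0) mod 16 = 8, so t[3880] = t[8] = 25.

25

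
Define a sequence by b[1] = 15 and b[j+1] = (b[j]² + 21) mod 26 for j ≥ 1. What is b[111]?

9

Listing terms: b[1] = 15,  b[2] = 12,  b[3] = 9,  b[4] = 24,  b[5] = 25,  b[6] = 22,  b[7] = 11,  b[8] = 12.
Since b[8] = b[2] = 12, the sequence is eventually periodic: after a pre-period of length 1 it cycles with period 6.
For j ≥ 2, b[j] depends only on (j - 2) mod 6. (111 - 2) mod 6 = 1, so b[111] = b[3] = 9.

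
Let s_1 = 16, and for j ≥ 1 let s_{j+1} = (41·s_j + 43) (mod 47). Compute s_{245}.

43

s_1 = 16, s_2 = 41, s_3 = 32, s_4 = 39, s_5 = 44, s_6 = 14, s_7 = 6, s_8 = 7, s_9 = 1, s_{10} = 37, s_{11} = 9, s_{12} = 36, s_{13} = 15, s_{14} = 0, s_{15} = 43, s_{16} = 20, s_{17} = 17, s_{18} = 35, s_{19} = 21, s_{20} = 11, s_{21} = 24, s_{22} = 40, s_{23} = 38, s_{24} = 3, s_{25} = 25, s_{26} = 34, s_{27} = 27, s_{28} = 22, s_{29} = 5, s_{30} = 13, s_{31} = 12, s_{32} = 18, s_{33} = 29, s_{34} = 10, s_{35} = 30, s_{36} = 4, s_{37} = 19, s_{38} = 23, s_{39} = 46, s_{40} = 2, s_{41} = 31, s_{42} = 45, s_{43} = 8, s_{44} = 42, s_{45} = 26, s_{46} = 28, s_{47} = 16.
The sequence repeats with period 46.
(245 - 1) mod 46 = 14, so s_{245} = s_{15} = 43.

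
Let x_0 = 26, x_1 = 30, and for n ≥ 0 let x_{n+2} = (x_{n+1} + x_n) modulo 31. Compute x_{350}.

13

x_0 = 26, x_1 = 30, x_2 = 25, x_3 = 24, x_4 = 18, x_5 = 11, x_6 = 29, x_7 = 9, x_8 = 7, x_9 = 16, x_{10} = 23, x_{11} = 8, x_{12} = 0, x_{13} = 8, x_{14} = 8, x_{15} = 16, x_{16} = 24, x_{17} = 9, x_{18} = 2, x_{19} = 11, x_{20} = 13, x_{21} = 24, x_{22} = 6, x_{23} = 30, x_{24} = 5, x_{25} = 4, x_{26} = 9, x_{27} = 13, x_{28} = 22, x_{29} = 4, x_{30} = 26, x_{31} = 30.
The sequence repeats with period 30.
So x_{350} = x_{0 + ((350-0) mod 30)} = x_{20} = 13.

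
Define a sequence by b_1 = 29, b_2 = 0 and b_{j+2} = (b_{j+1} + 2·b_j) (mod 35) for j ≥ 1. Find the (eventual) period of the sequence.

Listing terms: b_1 = 29,  b_2 = 0,  b_3 = 23,  b_4 = 23,  b_5 = 34,  b_6 = 10,  b_7 = 8,  b_8 = 28,  b_9 = 9,  b_{10} = 30,  b_{11} = 13,  b_{12} = 3,  b_{13} = 29,  b_{14} = 0.
The sequence repeats with period 12.

12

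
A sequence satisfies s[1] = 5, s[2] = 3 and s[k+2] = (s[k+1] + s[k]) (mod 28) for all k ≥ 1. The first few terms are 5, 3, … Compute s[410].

11

We have s[1] = 5,  s[2] = 3,  s[3] = 8,  s[4] = 11,  s[5] = 19,  s[6] = 2,  s[7] = 21,  s[8] = 23,  s[9] = 16,  s[10] = 11,  s[11] = 27,  s[12] = 10,  s[13] = 9,  s[14] = 19,  s[15] = 0,  s[16] = 19,  s[17] = 19,  s[18] = 10,  s[19] = 1,  s[20] = 11,  s[21] = 12,  s[22] = 23,  s[23] = 7,  s[24] = 2,  s[25] = 9,  s[26] = 11,  s[27] = 20,  s[28] = 3,  s[29] = 23,  s[30] = 26,  s[31] = 21,  s[32] = 19,  s[33] = 12,  s[34] = 3,  s[35] = 15,  s[36] = 18,  s[37] = 5,  s[38] = 23,  s[39] = 0,  s[40] = 23,  s[41] = 23,  s[42] = 18,  s[43] = 13,  s[44] = 3,  s[45] = 16,  s[46] = 19,  s[47] = 7,  s[48] = 26,  s[49] = 5,  s[50] = 3.
The sequence repeats with period 48.
(410 - 1) mod 48 = 25, so s[410] = s[26] = 11.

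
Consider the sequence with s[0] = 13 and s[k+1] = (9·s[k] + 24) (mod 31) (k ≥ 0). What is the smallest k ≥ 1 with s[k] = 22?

2

We have s[0] = 13,  s[1] = 17,  s[2] = 22,  s[3] = 5,  s[4] = 7,  s[5] = 25,  s[6] = 1,  s[7] = 2,  s[8] = 11,  s[9] = 30,  s[10] = 15,  s[11] = 4,  s[12] = 29,  s[13] = 6,  s[14] = 16,  s[15] = 13.
Since s[15] = s[0] = 13, the sequence is periodic with period 15.
The value 22 first appears (with k ≥ 1) at s[2].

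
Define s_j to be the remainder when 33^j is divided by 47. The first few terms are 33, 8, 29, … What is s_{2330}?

24

Listing terms: s_1 = 33; s_2 = 8; s_3 = 29; s_4 = 17; s_5 = 44; s_6 = 42; s_7 = 23; s_8 = 7; s_9 = 43; s_{10} = 9; s_{11} = 15; s_{12} = 25; s_{13} = 26; s_{14} = 12; s_{15} = 20; s_{16} = 2; s_{17} = 19; s_{18} = 16; s_{19} = 11; s_{20} = 34; s_{21} = 41; s_{22} = 37; s_{23} = 46; s_{24} = 14; s_{25} = 39; s_{26} = 18; s_{27} = 30; s_{28} = 3; s_{29} = 5; s_{30} = 24; s_{31} = 40; s_{32} = 4; s_{33} = 38; s_{34} = 32; s_{35} = 22; s_{36} = 21; s_{37} = 35; s_{38} = 27; s_{39} = 45; s_{40} = 28; s_{41} = 31; s_{42} = 36; s_{43} = 13; s_{44} = 6; s_{45} = 10; s_{46} = 1; s_{47} = 33.
The sequence repeats with period 46.
So s_{2330} = s_{1 + ((2330-1) mod 46)} = s_{30} = 24.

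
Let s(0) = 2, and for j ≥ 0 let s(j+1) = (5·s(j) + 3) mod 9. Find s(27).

We have s(0) = 2, s(1) = 4, s(2) = 5, s(3) = 1, s(4) = 8, s(5) = 7, s(6) = 2.
Since s(6) = s(0) = 2, the sequence is periodic with period 6.
(27 - 0) mod 6 = 3, so s(27) = s(3) = 1.

1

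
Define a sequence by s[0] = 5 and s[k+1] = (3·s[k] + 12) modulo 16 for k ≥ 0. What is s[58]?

13

Computing terms: s[0] = 5, s[1] = 11, s[2] = 13, s[3] = 3, s[4] = 5.
Since s[4] = s[0] = 5, the sequence is periodic with period 4.
(58 - 0) mod 4 = 2, so s[58] = s[2] = 13.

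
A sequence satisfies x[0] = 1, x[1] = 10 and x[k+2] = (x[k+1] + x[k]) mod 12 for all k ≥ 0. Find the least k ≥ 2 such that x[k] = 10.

25

We have x[0] = 1; x[1] = 10; x[2] = 11; x[3] = 9; x[4] = 8; x[5] = 5; x[6] = 1; x[7] = 6; x[8] = 7; x[9] = 1; x[10] = 8; x[11] = 9; x[12] = 5; x[13] = 2; x[14] = 7; x[15] = 9; x[16] = 4; x[17] = 1; x[18] = 5; x[19] = 6; x[20] = 11; x[21] = 5; x[22] = 4; x[23] = 9; x[24] = 1; x[25] = 10.
Since (x[24], x[25]) = (x[0], x[1]) = (1, 10) (two consecutive terms determine the rest), the sequence is periodic with period 24.
The value 10 next appears (with k ≥ 2) at x[25].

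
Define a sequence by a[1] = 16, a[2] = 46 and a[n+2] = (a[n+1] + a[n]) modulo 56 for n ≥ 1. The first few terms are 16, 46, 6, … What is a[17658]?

38

We have a[1] = 16; a[2] = 46; a[3] = 6; a[4] = 52; a[5] = 2; a[6] = 54; a[7] = 0; a[8] = 54; a[9] = 54; a[10] = 52; a[11] = 50; a[12] = 46; a[13] = 40; a[14] = 30; a[15] = 14; a[16] = 44; a[17] = 2; a[18] = 46; a[19] = 48; a[20] = 38; a[21] = 30; a[22] = 12; a[23] = 42; a[24] = 54; a[25] = 40; a[26] = 38; a[27] = 22; a[28] = 4; a[29] = 26; a[30] = 30; a[31] = 0; a[32] = 30; a[33] = 30; a[34] = 4; a[35] = 34; a[36] = 38; a[37] = 16; a[38] = 54; a[39] = 14; a[40] = 12; a[41] = 26; a[42] = 38; a[43] = 8; a[44] = 46; a[45] = 54; a[46] = 44; a[47] = 42; a[48] = 30; a[49] = 16; a[50] = 46.
Since (a[49], a[50]) = (a[1], a[2]) = (16, 46) (two consecutive terms determine the rest), the sequence is periodic with period 48.
So a[17658] = a[1 + ((17658-1) mod 48)] = a[42] = 38.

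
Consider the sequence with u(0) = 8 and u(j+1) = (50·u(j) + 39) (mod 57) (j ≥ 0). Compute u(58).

41

We have u(0) = 8,  u(1) = 40,  u(2) = 44,  u(3) = 16,  u(4) = 41,  u(5) = 37,  u(6) = 8.
Since u(6) = u(0) = 8, the sequence is periodic with period 6.
So u(58) = u(0 + ((58-0) mod 6)) = u(4) = 41.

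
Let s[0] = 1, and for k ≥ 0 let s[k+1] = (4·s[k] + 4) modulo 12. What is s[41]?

Listing terms: s[0] = 1; s[1] = 8; s[2] = 0; s[3] = 4; s[4] = 8.
Since s[4] = s[1] = 8, the sequence is eventually periodic: after a pre-period of length 1 it cycles with period 3.
For k ≥ 1, s[k] depends only on (k - 1) mod 3. (41 - 1) mod 3 = 1, so s[41] = s[2] = 0.

0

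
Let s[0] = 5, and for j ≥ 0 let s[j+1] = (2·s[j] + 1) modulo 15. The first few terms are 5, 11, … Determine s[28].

s[0] = 5, s[1] = 11, s[2] = 8, s[3] = 2, s[4] = 5.
Since s[4] = s[0] = 5, the sequence is periodic with period 4.
(28 - 0) mod 4 = 0, so s[28] = s[0] = 5.

5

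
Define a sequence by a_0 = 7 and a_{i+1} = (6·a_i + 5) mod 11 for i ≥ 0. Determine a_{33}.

We have a_0 = 7, a_1 = 3, a_2 = 1, a_3 = 0, a_4 = 5, a_5 = 2, a_6 = 6, a_7 = 8, a_8 = 9, a_9 = 4, a_{10} = 7.
The sequence repeats with period 10.
So a_{33} = a_{0 + ((33-0) mod 10)} = a_3 = 0.

0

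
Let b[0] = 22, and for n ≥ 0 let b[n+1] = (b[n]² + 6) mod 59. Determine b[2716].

Computing terms: b[0] = 22, b[1] = 18, b[2] = 35, b[3] = 51, b[4] = 11, b[5] = 9, b[6] = 28, b[7] = 23, b[8] = 4, b[9] = 22.
The sequence repeats with period 9.
So b[2716] = b[0 + ((2716-0) mod 9)] = b[7] = 23.

23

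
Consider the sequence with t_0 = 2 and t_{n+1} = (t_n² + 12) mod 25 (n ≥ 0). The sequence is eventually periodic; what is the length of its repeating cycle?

t_0 = 2; t_1 = 16; t_2 = 18; t_3 = 11; t_4 = 8; t_5 = 1; t_6 = 13; t_7 = 6; t_8 = 23; t_9 = 16.
Since t_9 = t_1 = 16, the sequence is eventually periodic: after a pre-period of length 1 it cycles with period 8.

8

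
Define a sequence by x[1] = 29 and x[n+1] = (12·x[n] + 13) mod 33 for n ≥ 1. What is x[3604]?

We have x[1] = 29; x[2] = 31; x[3] = 22; x[4] = 13; x[5] = 4; x[6] = 28; x[7] = 19; x[8] = 10; x[9] = 1; x[10] = 25; x[11] = 16; x[12] = 7; x[13] = 31.
Since x[13] = x[2] = 31, the sequence is eventually periodic: after a pre-period of length 1 it cycles with period 11.
For n ≥ 2, x[n] depends only on (n - 2) mod 11. (3604 - 2) mod 11 = 5, so x[3604] = x[7] = 19.

19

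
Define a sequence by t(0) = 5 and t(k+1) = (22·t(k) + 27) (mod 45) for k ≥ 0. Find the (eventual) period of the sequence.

12

Computing terms: t(0) = 5,  t(1) = 2,  t(2) = 26,  t(3) = 14,  t(4) = 20,  t(5) = 17,  t(6) = 41,  t(7) = 29,  t(8) = 35,  t(9) = 32,  t(10) = 11,  t(11) = 44,  t(12) = 5.
The sequence repeats with period 12.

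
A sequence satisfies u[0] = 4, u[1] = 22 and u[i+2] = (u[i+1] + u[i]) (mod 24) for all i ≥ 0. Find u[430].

Listing terms: u[0] = 4, u[1] = 22, u[2] = 2, u[3] = 0, u[4] = 2, u[5] = 2, u[6] = 4, u[7] = 6, u[8] = 10, u[9] = 16, u[10] = 2, u[11] = 18, u[12] = 20, u[13] = 14, u[14] = 10, u[15] = 0, u[16] = 10, u[17] = 10, u[18] = 20, u[19] = 6, u[20] = 2, u[21] = 8, u[22] = 10, u[23] = 18, u[24] = 4, u[25] = 22.
Since (u[24], u[25]) = (u[0], u[1]) = (4, 22) (two consecutive terms determine the rest), the sequence is periodic with period 24.
So u[430] = u[0 + ((430-0) mod 24)] = u[22] = 10.

10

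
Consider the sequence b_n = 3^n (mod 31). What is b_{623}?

b_0 = 1; b_1 = 3; b_2 = 9; b_3 = 27; b_4 = 19; b_5 = 26; b_6 = 16; b_7 = 17; b_8 = 20; b_9 = 29; b_{10} = 25; b_{11} = 13; b_{12} = 8; b_{13} = 24; b_{14} = 10; b_{15} = 30; b_{16} = 28; b_{17} = 22; b_{18} = 4; b_{19} = 12; b_{20} = 5; b_{21} = 15; b_{22} = 14; b_{23} = 11; b_{24} = 2; b_{25} = 6; b_{26} = 18; b_{27} = 23; b_{28} = 7; b_{29} = 21; b_{30} = 1.
The sequence repeats with period 30.
(623 - 0) mod 30 = 23, so b_{623} = b_{23} = 11.

11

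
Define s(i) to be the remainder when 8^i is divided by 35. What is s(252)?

We have s(0) = 1; s(1) = 8; s(2) = 29; s(3) = 22; s(4) = 1.
Since s(4) = s(0) = 1, the sequence is periodic with period 4.
So s(252) = s(0 + ((252-0) mod 4)) = s(0) = 1.

1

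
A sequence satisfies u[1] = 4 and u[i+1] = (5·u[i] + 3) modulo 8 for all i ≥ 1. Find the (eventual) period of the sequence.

We have u[1] = 4,  u[2] = 7,  u[3] = 6,  u[4] = 1,  u[5] = 0,  u[6] = 3,  u[7] = 2,  u[8] = 5,  u[9] = 4.
Since u[9] = u[1] = 4, the sequence is periodic with period 8.

8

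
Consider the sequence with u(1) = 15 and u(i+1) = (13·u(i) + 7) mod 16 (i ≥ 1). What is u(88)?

u(1) = 15,  u(2) = 10,  u(3) = 9,  u(4) = 12,  u(5) = 3,  u(6) = 14,  u(7) = 13,  u(8) = 0,  u(9) = 7,  u(10) = 2,  u(11) = 1,  u(12) = 4,  u(13) = 11,  u(14) = 6,  u(15) = 5,  u(16) = 8,  u(17) = 15.
Since u(17) = u(1) = 15, the sequence is periodic with period 16.
(88 - 1) mod 16 = 7, so u(88) = u(8) = 0.

0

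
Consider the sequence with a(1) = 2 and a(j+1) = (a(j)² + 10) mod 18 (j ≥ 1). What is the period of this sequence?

3

Computing terms: a(1) = 2; a(2) = 14; a(3) = 8; a(4) = 2.
Since a(4) = a(1) = 2, the sequence is periodic with period 3.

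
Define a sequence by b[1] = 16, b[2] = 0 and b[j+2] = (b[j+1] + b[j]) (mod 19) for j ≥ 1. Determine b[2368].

Computing terms: b[1] = 16,  b[2] = 0,  b[3] = 16,  b[4] = 16,  b[5] = 13,  b[6] = 10,  b[7] = 4,  b[8] = 14,  b[9] = 18,  b[10] = 13,  b[11] = 12,  b[12] = 6,  b[13] = 18,  b[14] = 5,  b[15] = 4,  b[16] = 9,  b[17] = 13,  b[18] = 3,  b[19] = 16,  b[20] = 0.
Since (b[19], b[20]) = (b[1], b[2]) = (16, 0) (two consecutive terms determine the rest), the sequence is periodic with period 18.
So b[2368] = b[1 + ((2368-1) mod 18)] = b[10] = 13.

13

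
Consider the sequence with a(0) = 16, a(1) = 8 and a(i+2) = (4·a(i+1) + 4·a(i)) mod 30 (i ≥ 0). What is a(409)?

8

We have a(0) = 16,  a(1) = 8,  a(2) = 6,  a(3) = 26,  a(4) = 8,  a(5) = 16,  a(6) = 6,  a(7) = 28,  a(8) = 16,  a(9) = 26,  a(10) = 18,  a(11) = 26,  a(12) = 26,  a(13) = 28,  a(14) = 6,  a(15) = 16,  a(16) = 28,  a(17) = 26,  a(18) = 6,  a(19) = 8,  a(20) = 26,  a(21) = 16,  a(22) = 18,  a(23) = 16,  a(24) = 16,  a(25) = 8.
The sequence repeats with period 24.
So a(409) = a(0 + ((409-0) mod 24)) = a(1) = 8.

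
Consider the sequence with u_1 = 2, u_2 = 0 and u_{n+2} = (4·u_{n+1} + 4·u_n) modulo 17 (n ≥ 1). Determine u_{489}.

15

u_1 = 2, u_2 = 0, u_3 = 8, u_4 = 15, u_5 = 7, u_6 = 3, u_7 = 6, u_8 = 2, u_9 = 15, u_{10} = 0, u_{11} = 9, u_{12} = 2, u_{13} = 10, u_{14} = 14, u_{15} = 11, u_{16} = 15, u_{17} = 2, u_{18} = 0.
Since (u_{17}, u_{18}) = (u_1, u_2) = (2, 0) (two consecutive terms determine the rest), the sequence is periodic with period 16.
So u_{489} = u_{1 + ((489-1) mod 16)} = u_9 = 15.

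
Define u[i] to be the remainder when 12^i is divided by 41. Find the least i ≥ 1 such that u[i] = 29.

21

Listing terms: u[0] = 1,  u[1] = 12,  u[2] = 21,  u[3] = 6,  u[4] = 31,  u[5] = 3,  u[6] = 36,  u[7] = 22,  u[8] = 18,  u[9] = 11,  u[10] = 9,  u[11] = 26,  u[12] = 25,  u[13] = 13,  u[14] = 33,  u[15] = 27,  u[16] = 37,  u[17] = 34,  u[18] = 39,  u[19] = 17,  u[20] = 40,  u[21] = 29,  u[22] = 20,  u[23] = 35,  u[24] = 10,  u[25] = 38,  u[26] = 5,  u[27] = 19,  u[28] = 23,  u[29] = 30,  u[30] = 32,  u[31] = 15,  u[32] = 16,  u[33] = 28,  u[34] = 8,  u[35] = 14,  u[36] = 4,  u[37] = 7,  u[38] = 2,  u[39] = 24,  u[40] = 1.
Since u[40] = u[0] = 1, the sequence is periodic with period 40.
The value 29 first appears (with i ≥ 1) at u[21].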